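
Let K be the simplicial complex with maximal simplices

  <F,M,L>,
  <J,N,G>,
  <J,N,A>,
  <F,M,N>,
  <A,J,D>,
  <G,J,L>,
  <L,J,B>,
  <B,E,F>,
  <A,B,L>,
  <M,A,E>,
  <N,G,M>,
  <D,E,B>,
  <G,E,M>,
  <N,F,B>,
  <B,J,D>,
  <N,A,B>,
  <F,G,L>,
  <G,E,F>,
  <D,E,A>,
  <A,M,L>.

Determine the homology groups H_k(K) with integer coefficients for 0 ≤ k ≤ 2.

Fix the vertex order A < B < D < E < F < G < J < L < M < N and write every simplex with vertices in increasing order. Then dim K = 2 and the simplices of K are:

  0-simplices (10): A, B, D, E, F, G, J, L, M, N
  1-simplices (30): AB, AD, AE, AJ, AL, AM, AN, BD, BE, BF, BJ, BL, BN, DE, DJ, EF, EG, EM, FG, FL, FM, FN, GJ, GL, GM, GN, JL, JN, LM, MN
  2-simplices (20): ABL, ABN, ADE, ADJ, AEM, AJN, ALM, BDE, BDJ, BEF, BFN, BJL, EFG, EGM, FGL, FLM, FMN, GJL, GJN, GMN

giving chain groups C_0 ≅ Z^10, C_1 ≅ Z^30, C_2 ≅ Z^20.

∂_1: C_1 → C_0 maps an edge to its endpoints' difference, ∂[p,q] = q − p. For instance
  ∂AN = N − A.
This gives a 10×30 integer matrix of rank 9; reducing to Smith normal form yields diagonal entries (1,1,1,1,1,1,1,1,1).

Boundary ∂_2: C_2 → C_1 maps a triangle to the signed sum of its edges. For instance
  ∂ABN = BN − AN + AB,
  ∂ADE = DE − AE + AD.
The 30×20 boundary matrix has rank 20 and Smith normal form diag(1,1,1,1,1,1,1,1,1,1,1,1,1,1,1,1,1,1,1,2).

From H_k ≅ ker(∂_k) / im(∂_{k+1}) we obtain:

  H_0: rank C_0 − rank ∂_1 = 10 − 9 = 1, and the invariant factors of ∂_1 are all 1, so H_0 ≅ Z.
  H_1: rank ker ∂_1 − rank ∂_2 = (30 − 9) − 20 = 1, and ∂_2 has invariant factor 2 > 1, so H_1 ≅ Z ⊕ Z/2.
  H_2: rank ker ∂_2 − rank ∂_3 = (20 − 20) − 0 = 0, and there is no ∂_3, so H_2 ≅ 0.

As a check, the Euler characteristic is 10 − 30 + 20 = 0, which agrees with 1 − 1 + 0 = 0.
(K is a triangulation of the Klein bottle.)

H_0 ≅ Z,  H_1 ≅ Z ⊕ Z/2,  H_2 = 0.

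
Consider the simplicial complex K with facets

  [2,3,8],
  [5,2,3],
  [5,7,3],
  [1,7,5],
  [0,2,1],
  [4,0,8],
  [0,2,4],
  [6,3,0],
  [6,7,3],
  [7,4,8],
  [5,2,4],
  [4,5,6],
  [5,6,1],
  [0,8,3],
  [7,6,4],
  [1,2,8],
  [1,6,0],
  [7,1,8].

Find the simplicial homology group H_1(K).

Order the vertices as 0 < 1 < 2 < 3 < 4 < 5 < 6 < 7 < 8. Listing each simplex with vertices in this order, K has dimension 2 with simplices:

  0-simplices (9): [0], [1], [2], [3], [4], [5], [6], [7], [8]
  1-simplices (27): (27 of them)
  2-simplices (18): [0,1,2], [0,1,6], [0,2,4], [0,3,6], [0,3,8], [0,4,8], [1,2,8], [1,5,6], [1,5,7], [1,7,8], [2,3,5], [2,3,8], [2,4,5], [3,5,7], [3,6,7], [4,5,6], [4,6,7], [4,7,8]

Hence C_0 ≅ Z^9, C_1 ≅ Z^27, C_2 ≅ Z^18.

Boundary ∂_1: C_1 → C_0 sends each edge [p,q] (with p < q) to q − p.
This gives a 9×27 integer matrix of rank 8; reducing to Smith normal form yields diagonal entries (1,1,1,1,1,1,1,1).

∂_2: C_2 → C_1 acts by ∂[p,q,r] = [q,r] − [p,r] + [p,q]. For instance
  ∂[0,3,8] = [3,8] − [0,8] + [0,3],
  ∂[4,6,7] = [6,7] − [4,7] + [4,6].
The resulting 27×18 matrix has rank 18, and its Smith normal form has invariant factors (1,1,1,1,1,1,1,1,1,1,1,1,1,1,1,1,1,2).

Now H_k = ker ∂_k / im ∂_{k+1}, so:

  H_1: rank ker ∂_1 − rank ∂_2 = (27 − 8) − 18 = 1, and ∂_2 has invariant factor 2 > 1, so H_1 = Z ⊕ Z/2.

H_1 ≅ Z ⊕ Z/2.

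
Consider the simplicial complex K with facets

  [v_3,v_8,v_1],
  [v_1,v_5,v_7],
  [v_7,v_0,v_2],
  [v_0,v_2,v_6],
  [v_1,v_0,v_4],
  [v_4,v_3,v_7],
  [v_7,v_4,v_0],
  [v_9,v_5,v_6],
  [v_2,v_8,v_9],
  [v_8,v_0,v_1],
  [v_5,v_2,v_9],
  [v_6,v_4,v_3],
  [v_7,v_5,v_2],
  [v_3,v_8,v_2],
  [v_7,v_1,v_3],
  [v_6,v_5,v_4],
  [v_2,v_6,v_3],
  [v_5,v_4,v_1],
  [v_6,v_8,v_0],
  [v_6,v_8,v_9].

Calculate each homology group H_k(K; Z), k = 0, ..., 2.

Fix the vertex order v_0 < v_1 < v_2 < v_3 < v_4 < v_5 < v_6 < v_7 < v_8 < v_9 and write every simplex with vertices in increasing order. Then dim K = 2 and the simplices of K are:

  0-simplices (10): [v_0], [v_1], [v_2], [v_3], [v_4], [v_5], [v_6], [v_7], [v_8], [v_9]
  1-simplices (30): (30 of them)
  2-simplices (20): (20 of them)

giving chain groups C_0 ≅ Z^10, C_1 ≅ Z^30, C_2 ≅ Z^20.

Boundary ∂_1: C_1 → C_0 is given by ∂[p,q] = [q] − [p]. For instance
  ∂[v_2,v_3] = [v_3] − [v_2].
As a 10×30 matrix over Z this has rank 9, with invariant factors (1,1,1,1,1,1,1,1,1).

Boundary ∂_2: C_2 → C_1 maps a triangle to the signed sum of its edges. For instance
  ∂[v_1,v_5,v_7] = [v_5,v_7] − [v_1,v_7] + [v_1,v_5],
  ∂[v_0,v_2,v_7] = [v_2,v_7] − [v_0,v_7] + [v_0,v_2].
As a 30×20 matrix over Z this has rank 20, with invariant factors (1,1,1,1,1,1,1,1,1,1,1,1,1,1,1,1,1,1,1,2).

Computing H_k = (kernel of ∂_k) / (image of ∂_{k+1}):

  H_0: rank C_0 − rank ∂_1 = 10 − 9 = 1, and the invariant factors of ∂_1 are all 1, so H_0 = Z.
  H_1: rank ker ∂_1 − rank ∂_2 = (30 − 9) − 20 = 1, and ∂_2 has invariant factor 2 > 1, so H_1 = Z ⊕ Z/2Z.
  H_2: rank ker ∂_2 − rank ∂_3 = (20 − 20) − 0 = 0, and there is no ∂_3, so H_2 = 0.

H_0 = Z,  H_1 = Z ⊕ Z/2Z,  H_2 = 0.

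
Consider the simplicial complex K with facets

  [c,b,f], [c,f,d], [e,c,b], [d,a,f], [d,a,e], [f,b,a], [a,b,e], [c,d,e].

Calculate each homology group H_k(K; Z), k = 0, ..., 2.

K has 6 vertices, 12 edges, 8 triangles.
rank ∂_0 = 0, rank ∂_1 = 5 ⇒ b_0 = 6 − 0 − 5 = 1; all invariant factors of ∂_1 are 1 so no torsion. So H_0 ≅ Z.
rank ∂_1 = 5, rank ∂_2 = 7 ⇒ b_1 = 12 − 5 − 7 = 0; all invariant factors of ∂_2 are 1 so no torsion. So H_1 ≅ 0.
rank ∂_2 = 7, rank ∂_3 = 0 ⇒ b_2 = 8 − 7 − 0 = 1. So H_2 ≅ Z.

H_0 ≅ Z,  H_1 = 0,  H_2 ≅ Z.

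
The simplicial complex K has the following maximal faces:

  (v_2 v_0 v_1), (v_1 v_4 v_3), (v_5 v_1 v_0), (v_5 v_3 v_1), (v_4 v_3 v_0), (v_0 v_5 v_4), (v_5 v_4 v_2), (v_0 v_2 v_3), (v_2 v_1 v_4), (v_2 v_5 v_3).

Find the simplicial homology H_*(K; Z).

K has 6 vertices, 15 edges, 10 triangles.
rank ∂_0 = 0, rank ∂_1 = 5 ⇒ b_0 = 6 − 0 − 5 = 1; all invariant factors of ∂_1 are 1 so no torsion. So H_0 ≅ Z.
rank ∂_1 = 5, rank ∂_2 = 10 ⇒ b_1 = 15 − 5 − 10 = 0; ∂_2 has invariant factor(s) [2] giving torsion. So H_1 ≅ Z/2.
rank ∂_2 = 10, rank ∂_3 = 0 ⇒ b_2 = 10 − 10 − 0 = 0. So H_2 ≅ 0.

H_0 ≅ Z,  H_1 ≅ Z/2,  H_2 = 0.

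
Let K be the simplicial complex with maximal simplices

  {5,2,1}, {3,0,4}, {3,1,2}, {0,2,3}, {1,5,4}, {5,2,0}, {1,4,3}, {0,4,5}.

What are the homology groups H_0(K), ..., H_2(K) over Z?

Fix the vertex order 0 < 1 < 2 < 3 < 4 < 5 and write every simplex with vertices in increasing order. Then dim K = 2 and the simplices of K are:

  0-simplices (6): [0], [1], [2], [3], [4], [5]
  1-simplices (12): [0,2], [0,3], [0,4], [0,5], [1,2], [1,3], [1,4], [1,5], [2,3], [2,5], [3,4], [4,5]
  2-simplices (8): [0,2,3], [0,2,5], [0,3,4], [0,4,5], [1,2,3], [1,2,5], [1,3,4], [1,4,5]

Hence C_0 ≅ Z^6, C_1 ≅ Z^12, C_2 ≅ Z^8.

Boundary ∂_1: C_1 → C_0 sends each edge [p,q] (with p < q) to q − p. For instance
  ∂[2,3] = [3] − [2].
This gives a 6×12 integer matrix of rank 5; reducing to Smith normal form yields diagonal entries (1,1,1,1,1).

∂_2: C_2 → C_1 sends each 2-simplex [p,q,r] to [q,r] − [p,r] + [p,q]. For instance
  ∂[0,2,5] = [2,5] − [0,5] + [0,2],
  ∂[1,2,3] = [2,3] − [1,3] + [1,2].
As a 12×8 matrix over Z this has rank 7, with invariant factors (1,1,1,1,1,1,1).

From H_k ≅ ker(∂_k) / im(∂_{k+1}) we obtain:

  H_0: rank C_0 − rank ∂_1 = 6 − 5 = 1, and the invariant factors of ∂_1 are all 1, so H_0 = Z.
  H_1: rank ker ∂_1 − rank ∂_2 = (12 − 5) − 7 = 0, and the invariant factors of ∂_2 are all 1, so H_1 = 0.
  H_2: rank ker ∂_2 − rank ∂_3 = (8 − 7) − 0 = 1, and there is no ∂_3, so H_2 = Z.

H_0 ≅ Z,  H_1 = 0,  H_2 ≅ Z.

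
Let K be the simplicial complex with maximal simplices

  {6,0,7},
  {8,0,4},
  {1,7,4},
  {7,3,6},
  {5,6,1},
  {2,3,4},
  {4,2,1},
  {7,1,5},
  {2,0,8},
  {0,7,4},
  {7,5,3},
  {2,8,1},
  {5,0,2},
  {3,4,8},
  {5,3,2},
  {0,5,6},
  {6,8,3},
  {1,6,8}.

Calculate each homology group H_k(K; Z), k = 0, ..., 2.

Take the total order 0 < 1 < 2 < 3 < 4 < 5 < 6 < 7 < 8 on the vertex set. Then K (dimension 2) consists of the simplices:

  0-simplices (9): [0], [1], [2], [3], [4], [5], [6], [7], [8]
  1-simplices (27): (27 of them)
  2-simplices (18): [0,2,5], [0,2,8], [0,4,7], [0,4,8], [0,5,6], [0,6,7], [1,2,4], [1,2,8], [1,4,7], [1,5,6], [1,5,7], [1,6,8], [2,3,4], [2,3,5], [3,4,8], [3,5,7], [3,6,7], [3,6,8]

so the chain groups are C_0 ≅ Z^9, C_1 ≅ Z^27, C_2 ≅ Z^18.

Boundary ∂_1: C_1 → C_0 sends each edge [p,q] (with p < q) to q − p.
The resulting 9×27 matrix has rank 8, and its Smith normal form has invariant factors (1,1,1,1,1,1,1,1).

∂_2: C_2 → C_1 maps a triangle to the signed sum of its edges. For instance
  ∂[1,5,7] = [5,7] − [1,7] + [1,5],
  ∂[0,2,8] = [2,8] − [0,8] + [0,2].
The resulting 27×18 matrix has rank 18, and its Smith normal form has invariant factors (1,1,1,1,1,1,1,1,1,1,1,1,1,1,1,1,1,2).

Now H_k = ker ∂_k / im ∂_{k+1}, so:

  H_0: rank C_0 − rank ∂_1 = 9 − 8 = 1, and the invariant factors of ∂_1 are all 1, so H_0 ≅ Z.
  H_1: rank ker ∂_1 − rank ∂_2 = (27 − 8) − 18 = 1, and ∂_2 has invariant factor 2 > 1, so H_1 ≅ Z ⊕ Z/2.
  H_2: rank ker ∂_2 − rank ∂_3 = (18 − 18) − 0 = 0, and there is no ∂_3, so H_2 ≅ 0.

H_0 ≅ Z,  H_1 ≅ Z ⊕ Z/2,  H_2 = 0.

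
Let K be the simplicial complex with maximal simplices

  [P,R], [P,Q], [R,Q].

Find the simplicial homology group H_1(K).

H_1 = Z.

We work with the vertex ordering P < Q < R. The simplices of K, each written with vertices in increasing order, are:

  0-simplices (3): P, Q, R
  1-simplices (3): PQ, PR, QR

Hence C_0 ≅ Z^3, C_1 ≅ Z^3.

∂_1: C_1 → C_0 maps an edge to its endpoints' difference, ∂[p,q] = q − p. For instance
  ∂QR = R − Q.
This gives a 3×3 integer matrix of rank 2; reducing to Smith normal form yields diagonal entries (1,1).

Reading off H_k = ker ∂_k / im ∂_{k+1}:

  H_1: rank ker ∂_1 − rank ∂_2 = (3 − 2) − 0 = 1, and there is no ∂_2, so H_1 ≅ Z.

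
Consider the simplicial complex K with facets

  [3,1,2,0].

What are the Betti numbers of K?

Order the vertices as 0 < 1 < 2 < 3. Listing each simplex with vertices in this order, K has dimension 3 with simplices:

  0-simplices (4): [0], [1], [2], [3]
  1-simplices (6): [0,1], [0,2], [0,3], [1,2], [1,3], [2,3]
  2-simplices (4): [0,1,2], [0,1,3], [0,2,3], [1,2,3]
  3-simplices (1): [0,1,2,3]

so the chain groups are C_0 ≅ Z^4, C_1 ≅ Z^6, C_2 ≅ Z^4, C_3 ≅ Z^1.

∂_1: C_1 → C_0 is given by ∂[p,q] = [q] − [p].
The resulting 4×6 matrix has rank 3, and its Smith normal form has invariant factors (1,1,1).

∂_2: C_2 → C_1 acts by ∂[p,q,r] = [q,r] − [p,r] + [p,q]. For instance
  ∂[1,2,3] = [2,3] − [1,3] + [1,2],
  ∂[0,1,3] = [1,3] − [0,3] + [0,1].
This gives a 6×4 integer matrix of rank 3; reducing to Smith normal form yields diagonal entries (1,1,1).

Boundary ∂_3: C_3 → C_2 sends each 3-simplex σ to the alternating sum Σ_i (−1)^i (σ with its i-th vertex removed). For instance
  ∂[0,1,2,3] = [1,2,3] − [0,2,3] + [0,1,3] − [0,1,2].
The resulting 4×1 matrix has rank 1, and its Smith normal form has invariant factors (1).

Now H_k = ker ∂_k / im ∂_{k+1}, so:

  H_0: rank C_0 − rank ∂_1 = 4 − 3 = 1, and the invariant factors of ∂_1 are all 1, so H_0 = Z.
  H_1: rank ker ∂_1 − rank ∂_2 = (6 − 3) − 3 = 0, and the invariant factors of ∂_2 are all 1, so H_1 = 0.
  H_2: rank ker ∂_2 − rank ∂_3 = (4 − 3) − 1 = 0, and the invariant factors of ∂_3 are all 1, so H_2 = 0.
  H_3: rank ker ∂_3 − rank ∂_4 = (1 − 1) − 0 = 0, and there is no ∂_4, so H_3 = 0.

(K is a triangulation of the 3-simplex.)

Hence the Betti numbers are b_0 = 1, b_1 = 0, b_2 = 0, b_3 = 0.

b_0 = 1, b_1 = 0, b_2 = 0, b_3 = 0.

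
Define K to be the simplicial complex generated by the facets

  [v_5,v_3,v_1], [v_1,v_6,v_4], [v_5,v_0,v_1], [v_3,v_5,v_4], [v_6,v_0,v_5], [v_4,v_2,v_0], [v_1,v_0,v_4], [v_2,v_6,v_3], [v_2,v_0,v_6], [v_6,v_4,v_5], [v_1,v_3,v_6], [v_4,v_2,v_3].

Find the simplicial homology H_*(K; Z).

K has 7 vertices, 18 edges, 12 triangles.
rank ∂_0 = 0, rank ∂_1 = 6 ⇒ b_0 = 7 − 0 − 6 = 1; all invariant factors of ∂_1 are 1 so no torsion. So H_0 = Z.
rank ∂_1 = 6, rank ∂_2 = 12 ⇒ b_1 = 18 − 6 − 12 = 0; ∂_2 has invariant factor(s) [2] giving torsion. So H_1 = Z/2.
rank ∂_2 = 12, rank ∂_3 = 0 ⇒ b_2 = 12 − 12 − 0 = 0. So H_2 = 0.

H_0 ≅ Z,  H_1 ≅ Z/2,  H_2 = 0.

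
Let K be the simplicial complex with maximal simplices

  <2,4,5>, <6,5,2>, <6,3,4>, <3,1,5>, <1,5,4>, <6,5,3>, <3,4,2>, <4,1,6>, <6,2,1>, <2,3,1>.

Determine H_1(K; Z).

H_1 ≅ Z/2.

Order the vertices as 1 < 2 < 3 < 4 < 5 < 6. Listing each simplex with vertices in this order, K has dimension 2 with simplices:

  0-simplices (6): [1], [2], [3], [4], [5], [6]
  1-simplices (15): [1,2], [1,3], [1,4], [1,5], [1,6], [2,3], [2,4], [2,5], [2,6], [3,4], [3,5], [3,6], [4,5], [4,6], [5,6]
  2-simplices (10): [1,2,3], [1,2,6], [1,3,5], [1,4,5], [1,4,6], [2,3,4], [2,4,5], [2,5,6], [3,4,6], [3,5,6]

so the chain groups are C_0 ≅ Z^6, C_1 ≅ Z^15, C_2 ≅ Z^10.

The boundary map ∂_1: C_1 → C_0 sends each edge [p,q] (with p < q) to q − p. For instance
  ∂[5,6] = [6] − [5].
The 6×15 boundary matrix has rank 5 and Smith normal form diag(1,1,1,1,1).

Boundary ∂_2: C_2 → C_1 maps a triangle to the signed sum of its edges. For instance
  ∂[1,2,6] = [2,6] − [1,6] + [1,2],
  ∂[2,4,5] = [4,5] − [2,5] + [2,4].
The resulting 15×10 matrix has rank 10, and its Smith normal form has invariant factors (1,1,1,1,1,1,1,1,1,2).

Now H_k = ker ∂_k / im ∂_{k+1}, so:

  H_1: rank ker ∂_1 − rank ∂_2 = (15 − 5) − 10 = 0, and ∂_2 has invariant factor 2 > 1, so H_1 ≅ Z/2.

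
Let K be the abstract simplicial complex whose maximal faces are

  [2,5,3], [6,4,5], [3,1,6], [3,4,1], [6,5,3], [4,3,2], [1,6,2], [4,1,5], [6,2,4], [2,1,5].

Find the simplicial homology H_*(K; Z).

Take the total order 1 < 2 < 3 < 4 < 5 < 6 on the vertex set. Then K (dimension 2) consists of the simplices:

  0-simplices (6): [1], [2], [3], [4], [5], [6]
  1-simplices (15): [1,2], [1,3], [1,4], [1,5], [1,6], [2,3], [2,4], [2,5], [2,6], [3,4], [3,5], [3,6], [4,5], [4,6], [5,6]
  2-simplices (10): [1,2,5], [1,2,6], [1,3,4], [1,3,6], [1,4,5], [2,3,4], [2,3,5], [2,4,6], [3,5,6], [4,5,6]

so the chain groups are C_0 ≅ Z^6, C_1 ≅ Z^15, C_2 ≅ Z^10.

∂_1: C_1 → C_0 maps an edge to its endpoints' difference, ∂[p,q] = q − p.
The 6×15 boundary matrix has rank 5 and Smith normal form diag(1,1,1,1,1).

Boundary ∂_2: C_2 → C_1 acts by ∂[p,q,r] = [q,r] − [p,r] + [p,q]. For instance
  ∂[1,4,5] = [4,5] − [1,5] + [1,4],
  ∂[4,5,6] = [5,6] − [4,6] + [4,5].
The 15×10 boundary matrix has rank 10 and Smith normal form diag(1,1,1,1,1,1,1,1,1,2).

From H_k ≅ ker(∂_k) / im(∂_{k+1}) we obtain:

  H_0: rank C_0 − rank ∂_1 = 6 − 5 = 1, and the invariant factors of ∂_1 are all 1, so H_0 ≅ Z.
  H_1: rank ker ∂_1 − rank ∂_2 = (15 − 5) − 10 = 0, and ∂_2 has invariant factor 2 > 1, so H_1 ≅ Z/2Z.
  H_2: rank ker ∂_2 − rank ∂_3 = (10 − 10) − 0 = 0, and there is no ∂_3, so H_2 ≅ 0.

H_0 ≅ Z,  H_1 ≅ Z/2Z,  H_2 = 0.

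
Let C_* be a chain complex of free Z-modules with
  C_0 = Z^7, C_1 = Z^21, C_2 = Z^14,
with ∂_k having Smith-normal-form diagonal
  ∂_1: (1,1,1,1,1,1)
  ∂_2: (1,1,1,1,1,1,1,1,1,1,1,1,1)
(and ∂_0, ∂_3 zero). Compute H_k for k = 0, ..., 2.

H_0 = Z,  H_1 = Z^2,  H_2 = Z.

H_0: b_0 = 7 − 0 − 6 = 1; torsion from ∂_1 factors > 1: none. So H_0 = Z.
H_1: b_1 = 21 − 6 − 13 = 2; torsion from ∂_2 factors > 1: none. So H_1 = Z^2.
H_2: b_2 = 14 − 13 − 0 = 1; torsion from ∂_3 factors > 1: none. So H_2 = Z.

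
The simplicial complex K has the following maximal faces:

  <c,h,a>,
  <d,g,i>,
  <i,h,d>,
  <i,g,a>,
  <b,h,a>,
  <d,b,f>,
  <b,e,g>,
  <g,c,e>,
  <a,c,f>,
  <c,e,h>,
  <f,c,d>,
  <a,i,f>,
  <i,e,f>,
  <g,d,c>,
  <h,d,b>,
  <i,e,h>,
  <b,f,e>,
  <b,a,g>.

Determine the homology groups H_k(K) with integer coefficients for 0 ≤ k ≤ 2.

Fix the vertex order a < b < c < d < e < f < g < h < i and write every simplex with vertices in increasing order. Then dim K = 2 and the simplices of K are:

  0-simplices (9): a, b, c, d, e, f, g, h, i
  1-simplices (27): ab, ac, af, ag, ah, ai, bd, be, bf, bg, bh, cd, ce, cf, cg, ch, df, dg, dh, di, ef, eg, eh, ei, fi, gi, hi
  2-simplices (18): abg, abh, acf, ach, afi, agi, bdf, bdh, bef, beg, cdf, cdg, ceg, ceh, dgi, dhi, efi, ehi

so the chain groups are C_0 ≅ Z^9, C_1 ≅ Z^27, C_2 ≅ Z^18.

Boundary ∂_1: C_1 → C_0 is given by ∂[p,q] = [q] − [p].
The resulting 9×27 matrix has rank 8, and its Smith normal form has invariant factors (1,1,1,1,1,1,1,1).

Boundary ∂_2: C_2 → C_1 sends each 2-simplex [p,q,r] to [q,r] − [p,r] + [p,q]. For instance
  ∂abg = bg − ag + ab,
  ∂agi = gi − ai + ag.
The resulting 27×18 matrix has rank 17, and its Smith normal form has invariant factors (1,1,1,1,1,1,1,1,1,1,1,1,1,1,1,1,1).

Reading off H_k = ker ∂_k / im ∂_{k+1}:

  H_0: rank C_0 − rank ∂_1 = 9 − 8 = 1, and the invariant factors of ∂_1 are all 1, so H_0 = Z.
  H_1: rank ker ∂_1 − rank ∂_2 = (27 − 8) − 17 = 2, and the invariant factors of ∂_2 are all 1, so H_1 = Z^2.
  H_2: rank ker ∂_2 − rank ∂_3 = (18 − 17) − 0 = 1, and there is no ∂_3, so H_2 = Z.

As a check, the Euler characteristic is 9 − 27 + 18 = 0, which agrees with 1 − 2 + 1 = 0.
(K is a triangulation of the torus T^2.)

H_0 ≅ Z,  H_1 ≅ Z^2,  H_2 ≅ Z.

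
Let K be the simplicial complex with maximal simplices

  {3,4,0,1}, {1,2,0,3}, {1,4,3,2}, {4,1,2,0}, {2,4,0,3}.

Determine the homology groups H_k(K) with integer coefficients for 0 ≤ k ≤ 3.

H_0 = Z,  H_1 = 0,  H_2 = 0,  H_3 = Z.

Fix the vertex order 0 < 1 < 2 < 3 < 4 and write every simplex with vertices in increasing order. Then dim K = 3 and the simplices of K are:

  0-simplices (5): [0], [1], [2], [3], [4]
  1-simplices (10): [0,1], [0,2], [0,3], [0,4], [1,2], [1,3], [1,4], [2,3], [2,4], [3,4]
  2-simplices (10): [0,1,2], [0,1,3], [0,1,4], [0,2,3], [0,2,4], [0,3,4], [1,2,3], [1,2,4], [1,3,4], [2,3,4]
  3-simplices (5): [0,1,2,3], [0,1,2,4], [0,1,3,4], [0,2,3,4], [1,2,3,4]

so the chain groups are C_0 ≅ Z^5, C_1 ≅ Z^10, C_2 ≅ Z^10, C_3 ≅ Z^5.

∂_1: C_1 → C_0 maps an edge to its endpoints' difference, ∂[p,q] = q − p.
The resulting 5×10 matrix has rank 4, and its Smith normal form has invariant factors (1,1,1,1).

The boundary map ∂_2: C_2 → C_1 sends each 2-simplex [p,q,r] to [q,r] − [p,r] + [p,q]. For instance
  ∂[1,2,4] = [2,4] − [1,4] + [1,2],
  ∂[0,2,3] = [2,3] − [0,3] + [0,2].
The resulting 10×10 matrix has rank 6, and its Smith normal form has invariant factors (1,1,1,1,1,1).

The boundary map ∂_3: C_3 → C_2 sends each 3-simplex σ to the alternating sum Σ_i (−1)^i (σ with its i-th vertex removed). For instance
  ∂[1,2,3,4] = [2,3,4] − [1,3,4] + [1,2,4] − [1,2,3],
  ∂[0,1,3,4] = [1,3,4] − [0,3,4] + [0,1,4] − [0,1,3].
The resulting 10×5 matrix has rank 4, and its Smith normal form has invariant factors (1,1,1,1).

Computing H_k = (kernel of ∂_k) / (image of ∂_{k+1}):

  H_0: rank C_0 − rank ∂_1 = 5 − 4 = 1, and the invariant factors of ∂_1 are all 1, so H_0 ≅ Z.
  H_1: rank ker ∂_1 − rank ∂_2 = (10 − 4) − 6 = 0, and the invariant factors of ∂_2 are all 1, so H_1 ≅ 0.
  H_2: rank ker ∂_2 − rank ∂_3 = (10 − 6) − 4 = 0, and the invariant factors of ∂_3 are all 1, so H_2 ≅ 0.
  H_3: rank ker ∂_3 − rank ∂_4 = (5 − 4) − 0 = 1, and there is no ∂_4, so H_3 ≅ Z.

As a check, the Euler characteristic is 5 − 10 + 10 − 5 = 0, which agrees with 1 − 0 + 0 − 1 = 0.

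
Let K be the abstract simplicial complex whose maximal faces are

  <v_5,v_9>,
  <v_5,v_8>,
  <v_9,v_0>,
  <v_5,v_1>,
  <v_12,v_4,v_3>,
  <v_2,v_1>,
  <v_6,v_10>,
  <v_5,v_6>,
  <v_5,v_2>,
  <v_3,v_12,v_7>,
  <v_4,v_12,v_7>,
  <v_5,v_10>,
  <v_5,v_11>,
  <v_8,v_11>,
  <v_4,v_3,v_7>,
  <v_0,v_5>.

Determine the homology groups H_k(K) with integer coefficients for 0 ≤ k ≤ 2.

H_0 ≅ Z^2,  H_1 ≅ Z^4,  H_2 ≅ Z.

Take the total order v_0 < v_1 < v_2 < v_3 < v_4 < v_5 < v_6 < v_7 < v_8 < v_9 < v_10 < v_11 < v_12 on the vertex set. Then K (dimension 2) consists of the simplices:

  0-simplices (13): [v_0], [v_1], [v_2], [v_3], [v_4], [v_5], [v_6], [v_7], [v_8], [v_9], [v_10], [v_11], [v_12]
  1-simplices (18): (18 of them)
  2-simplices (4): [v_3,v_4,v_7], [v_3,v_4,v_12], [v_3,v_7,v_12], [v_4,v_7,v_12]

so the chain groups are C_0 ≅ Z^13, C_1 ≅ Z^18, C_2 ≅ Z^4.

∂_1: C_1 → C_0 maps an edge to its endpoints' difference, ∂[p,q] = q − p.
As a 13×18 matrix over Z this has rank 11, with invariant factors (1,1,1,1,1,1,1,1,1,1,1).

Boundary ∂_2: C_2 → C_1 maps a triangle to the signed sum of its edges. For instance
  ∂[v_3,v_7,v_12] = [v_7,v_12] − [v_3,v_12] + [v_3,v_7],
  ∂[v_3,v_4,v_7] = [v_4,v_7] − [v_3,v_7] + [v_3,v_4].
The 18×4 boundary matrix has rank 3 and Smith normal form diag(1,1,1).

From H_k ≅ ker(∂_k) / im(∂_{k+1}) we obtain:

  H_0: rank C_0 − rank ∂_1 = 13 − 11 = 2, and the invariant factors of ∂_1 are all 1, so H_0 ≅ Z^2.
  H_1: rank ker ∂_1 − rank ∂_2 = (18 − 11) − 3 = 4, and the invariant factors of ∂_2 are all 1, so H_1 ≅ Z^4.
  H_2: rank ker ∂_2 − rank ∂_3 = (4 − 3) − 0 = 1, and there is no ∂_3, so H_2 ≅ Z.

As a check, the Euler characteristic is 13 − 18 + 4 = -1, which agrees with 2 − 4 + 1 = -1.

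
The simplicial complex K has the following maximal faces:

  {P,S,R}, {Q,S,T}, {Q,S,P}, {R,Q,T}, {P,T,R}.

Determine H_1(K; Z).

H_1 = Z.

We work with the vertex ordering P < Q < R < S < T. The simplices of K, each written with vertices in increasing order, are:

  0-simplices (5): P, Q, R, S, T
  1-simplices (10): PQ, PR, PS, PT, QR, QS, QT, RS, RT, ST
  2-simplices (5): PQS, PRS, PRT, QRT, QST

so the chain groups are C_0 ≅ Z^5, C_1 ≅ Z^10, C_2 ≅ Z^5.

The boundary map ∂_1: C_1 → C_0 maps an edge to its endpoints' difference, ∂[p,q] = q − p. For instance
  ∂RS = S − R.
The resulting 5×10 matrix has rank 4, and its Smith normal form has invariant factors (1,1,1,1).

Boundary ∂_2: C_2 → C_1 acts by ∂[p,q,r] = [q,r] − [p,r] + [p,q]. For instance
  ∂QRT = RT − QT + QR,
  ∂PRT = RT − PT + PR.
The 10×5 boundary matrix has rank 5 and Smith normal form diag(1,1,1,1,1).

Reading off H_k = ker ∂_k / im ∂_{k+1}:

  H_1: rank ker ∂_1 − rank ∂_2 = (10 − 4) − 5 = 1, and the invariant factors of ∂_2 are all 1, so H_1 = Z.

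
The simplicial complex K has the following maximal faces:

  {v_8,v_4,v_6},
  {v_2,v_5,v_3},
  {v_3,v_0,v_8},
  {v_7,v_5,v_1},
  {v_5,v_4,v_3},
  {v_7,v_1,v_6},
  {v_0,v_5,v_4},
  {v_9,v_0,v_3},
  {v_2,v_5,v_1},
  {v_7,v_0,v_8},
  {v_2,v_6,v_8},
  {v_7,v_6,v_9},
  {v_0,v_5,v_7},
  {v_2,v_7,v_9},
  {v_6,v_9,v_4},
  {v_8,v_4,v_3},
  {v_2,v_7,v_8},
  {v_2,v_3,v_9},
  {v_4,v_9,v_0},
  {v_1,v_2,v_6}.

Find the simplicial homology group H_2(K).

H_2 ≅ 0.

Fix the vertex order v_0 < v_1 < v_2 < v_3 < v_4 < v_5 < v_6 < v_7 < v_8 < v_9 and write every simplex with vertices in increasing order. Then dim K = 2 and the simplices of K are:

  0-simplices (10): [v_0], [v_1], [v_2], [v_3], [v_4], [v_5], [v_6], [v_7], [v_8], [v_9]
  1-simplices (30): (30 of them)
  2-simplices (20): (20 of them)

Hence C_0 ≅ Z^10, C_1 ≅ Z^30, C_2 ≅ Z^20.

Boundary ∂_1: C_1 → C_0 sends each edge [p,q] (with p < q) to q − p. For instance
  ∂[v_4,v_8] = [v_8] − [v_4].
This gives a 10×30 integer matrix of rank 9; reducing to Smith normal form yields diagonal entries (1,1,1,1,1,1,1,1,1).

∂_2: C_2 → C_1 maps a triangle to the signed sum of its edges. For instance
  ∂[v_0,v_4,v_9] = [v_4,v_9] − [v_0,v_9] + [v_0,v_4],
  ∂[v_0,v_4,v_5] = [v_4,v_5] − [v_0,v_5] + [v_0,v_4].
As a 30×20 matrix over Z this has rank 20, with invariant factors (1,1,1,1,1,1,1,1,1,1,1,1,1,1,1,1,1,1,1,2).

From H_k ≅ ker(∂_k) / im(∂_{k+1}) we obtain:

  H_2: rank ker ∂_2 − rank ∂_3 = (20 − 20) − 0 = 0, and there is no ∂_3, so H_2 ≅ 0.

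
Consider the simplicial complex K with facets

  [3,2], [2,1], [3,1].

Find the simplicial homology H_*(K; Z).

Fix the vertex order 1 < 2 < 3 and write every simplex with vertices in increasing order. Then dim K = 1 and the simplices of K are:

  0-simplices (3): [1], [2], [3]
  1-simplices (3): [1,2], [1,3], [2,3]

so the chain groups are C_0 ≅ Z^3, C_1 ≅ Z^3.

The boundary map ∂_1: C_1 → C_0 is given by ∂[p,q] = [q] − [p]. For instance
  ∂[1,2] = [2] − [1].
The resulting 3×3 matrix has rank 2, and its Smith normal form has invariant factors (1,1).

Reading off H_k = ker ∂_k / im ∂_{k+1}:

  H_0: rank C_0 − rank ∂_1 = 3 − 2 = 1, and the invariant factors of ∂_1 are all 1, so H_0 ≅ Z.
  H_1: rank ker ∂_1 − rank ∂_2 = (3 − 2) − 0 = 1, and there is no ∂_2, so H_1 ≅ Z.

(K is a triangulation of the circle S^1.)

H_0 = Z,  H_1 = Z.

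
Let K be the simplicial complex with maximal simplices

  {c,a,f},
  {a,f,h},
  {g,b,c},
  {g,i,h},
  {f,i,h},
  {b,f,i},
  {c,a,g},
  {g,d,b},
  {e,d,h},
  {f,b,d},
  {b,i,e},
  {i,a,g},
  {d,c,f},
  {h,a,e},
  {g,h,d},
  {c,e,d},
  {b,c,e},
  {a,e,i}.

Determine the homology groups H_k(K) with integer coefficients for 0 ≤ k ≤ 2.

Order the vertices as a < b < c < d < e < f < g < h < i. Listing each simplex with vertices in this order, K has dimension 2 with simplices:

  0-simplices (9): a, b, c, d, e, f, g, h, i
  1-simplices (27): ac, ae, af, ag, ah, ai, bc, bd, be, bf, bg, bi, cd, ce, cf, cg, de, df, dg, dh, eh, ei, fh, fi, gh, gi, hi
  2-simplices (18): acf, acg, aeh, aei, afh, agi, bce, bcg, bdf, bdg, bei, bfi, cde, cdf, deh, dgh, fhi, ghi

giving chain groups C_0 ≅ Z^9, C_1 ≅ Z^27, C_2 ≅ Z^18.

∂_1: C_1 → C_0 is given by ∂[p,q] = [q] − [p]. For instance
  ∂df = f − d.
As a 9×27 matrix over Z this has rank 8, with invariant factors (1,1,1,1,1,1,1,1).

Boundary ∂_2: C_2 → C_1 maps a triangle to the signed sum of its edges. For instance
  ∂bdf = df − bf + bd,
  ∂aeh = eh − ah + ae.
The 27×18 boundary matrix has rank 18 and Smith normal form diag(1,1,1,1,1,1,1,1,1,1,1,1,1,1,1,1,1,2).

Now H_k = ker ∂_k / im ∂_{k+1}, so:

  H_0: rank C_0 − rank ∂_1 = 9 − 8 = 1, and the invariant factors of ∂_1 are all 1, so H_0 = Z.
  H_1: rank ker ∂_1 − rank ∂_2 = (27 − 8) − 18 = 1, and ∂_2 has invariant factor 2 > 1, so H_1 = Z ⊕ Z/2.
  H_2: rank ker ∂_2 − rank ∂_3 = (18 − 18) − 0 = 0, and there is no ∂_3, so H_2 = 0.

H_0 ≅ Z,  H_1 ≅ Z ⊕ Z/2,  H_2 = 0.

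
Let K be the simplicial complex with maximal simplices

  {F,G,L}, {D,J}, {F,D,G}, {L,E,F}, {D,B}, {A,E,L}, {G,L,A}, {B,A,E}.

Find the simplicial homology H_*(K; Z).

Take the total order A < B < D < E < F < G < J < L on the vertex set. Then K (dimension 2) consists of the simplices:

  0-simplices (8): A, B, D, E, F, G, J, L
  1-simplices (14): AB, AE, AG, AL, BD, BE, DF, DG, DJ, EF, EL, FG, FL, GL
  2-simplices (6): ABE, AEL, AGL, DFG, EFL, FGL

Hence C_0 ≅ Z^8, C_1 ≅ Z^14, C_2 ≅ Z^6.

∂_1: C_1 → C_0 maps an edge to its endpoints' difference, ∂[p,q] = q − p. For instance
  ∂DJ = J − D.
This gives a 8×14 integer matrix of rank 7; reducing to Smith normal form yields diagonal entries (1,1,1,1,1,1,1).

Boundary ∂_2: C_2 → C_1 sends each 2-simplex [p,q,r] to [q,r] − [p,r] + [p,q]. For instance
  ∂AGL = GL − AL + AG,
  ∂ABE = BE − AE + AB.
As a 14×6 matrix over Z this has rank 6, with invariant factors (1,1,1,1,1,1).

From H_k ≅ ker(∂_k) / im(∂_{k+1}) we obtain:

  H_0: rank C_0 − rank ∂_1 = 8 − 7 = 1, and the invariant factors of ∂_1 are all 1, so H_0 = Z.
  H_1: rank ker ∂_1 − rank ∂_2 = (14 − 7) − 6 = 1, and the invariant factors of ∂_2 are all 1, so H_1 = Z.
  H_2: rank ker ∂_2 − rank ∂_3 = (6 − 6) − 0 = 0, and there is no ∂_3, so H_2 = 0.

H_0 ≅ Z,  H_1 ≅ Z,  H_2 = 0.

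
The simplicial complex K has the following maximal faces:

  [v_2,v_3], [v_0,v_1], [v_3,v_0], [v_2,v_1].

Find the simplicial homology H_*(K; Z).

H_0 ≅ Z,  H_1 ≅ Z.

Take the total order v_0 < v_1 < v_2 < v_3 on the vertex set. Then K (dimension 1) consists of the simplices:

  0-simplices (4): [v_0], [v_1], [v_2], [v_3]
  1-simplices (4): [v_0,v_1], [v_0,v_3], [v_1,v_2], [v_2,v_3]

giving chain groups C_0 ≅ Z^4, C_1 ≅ Z^4.

Boundary ∂_1: C_1 → C_0 sends each edge [p,q] (with p < q) to q − p. For instance
  ∂[v_0,v_3] = [v_3] − [v_0].
The 4×4 boundary matrix has rank 3 and Smith normal form diag(1,1,1).

Reading off H_k = ker ∂_k / im ∂_{k+1}:

  H_0: rank C_0 − rank ∂_1 = 4 − 3 = 1, and the invariant factors of ∂_1 are all 1, so H_0 = Z.
  H_1: rank ker ∂_1 − rank ∂_2 = (4 − 3) − 0 = 1, and there is no ∂_2, so H_1 = Z.

As a check, the Euler characteristic is 4 − 4 = 0, which agrees with 1 − 1 = 0.
(K is a triangulation of the circle S^1.)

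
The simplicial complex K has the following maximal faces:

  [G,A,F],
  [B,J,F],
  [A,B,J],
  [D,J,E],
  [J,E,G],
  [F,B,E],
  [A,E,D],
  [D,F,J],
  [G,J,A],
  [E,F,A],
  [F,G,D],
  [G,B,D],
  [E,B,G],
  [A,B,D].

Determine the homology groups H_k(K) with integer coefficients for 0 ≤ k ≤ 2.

H_0 = Z,  H_1 = Z^2,  H_2 = Z.

Order the vertices as A < B < D < E < F < G < J. Listing each simplex with vertices in this order, K has dimension 2 with simplices:

  0-simplices (7): A, B, D, E, F, G, J
  1-simplices (21): AB, AD, AE, AF, AG, AJ, BD, BE, BF, BG, BJ, DE, DF, DG, DJ, EF, EG, EJ, FG, FJ, GJ
  2-simplices (14): ABD, ABJ, ADE, AEF, AFG, AGJ, BDG, BEF, BEG, BFJ, DEJ, DFG, DFJ, EGJ

Hence C_0 ≅ Z^7, C_1 ≅ Z^21, C_2 ≅ Z^14.

Boundary ∂_1: C_1 → C_0 is given by ∂[p,q] = [q] − [p]. For instance
  ∂AG = G − A.
The 7×21 boundary matrix has rank 6 and Smith normal form diag(1,1,1,1,1,1).

∂_2: C_2 → C_1 sends each 2-simplex [p,q,r] to [q,r] − [p,r] + [p,q]. For instance
  ∂EGJ = GJ − EJ + EG,
  ∂BDG = DG − BG + BD.
This gives a 21×14 integer matrix of rank 13; reducing to Smith normal form yields diagonal entries (1,1,1,1,1,1,1,1,1,1,1,1,1).

Reading off H_k = ker ∂_k / im ∂_{k+1}:

  H_0: rank C_0 − rank ∂_1 = 7 − 6 = 1, and the invariant factors of ∂_1 are all 1, so H_0 = Z.
  H_1: rank ker ∂_1 − rank ∂_2 = (21 − 6) − 13 = 2, and the invariant factors of ∂_2 are all 1, so H_1 = Z^2.
  H_2: rank ker ∂_2 − rank ∂_3 = (14 − 13) − 0 = 1, and there is no ∂_3, so H_2 = Z.

(K is a triangulation of the torus T^2.)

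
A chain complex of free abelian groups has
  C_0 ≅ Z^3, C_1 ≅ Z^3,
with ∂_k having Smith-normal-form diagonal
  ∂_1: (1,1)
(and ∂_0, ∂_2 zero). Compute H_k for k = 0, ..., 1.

H_0 = Z,  H_1 = Z.

H_0: b_0 = 3 − 0 − 2 = 1; torsion from ∂_1 factors > 1: none. So H_0 = Z.
H_1: b_1 = 3 − 2 − 0 = 1; torsion from ∂_2 factors > 1: none. So H_1 = Z.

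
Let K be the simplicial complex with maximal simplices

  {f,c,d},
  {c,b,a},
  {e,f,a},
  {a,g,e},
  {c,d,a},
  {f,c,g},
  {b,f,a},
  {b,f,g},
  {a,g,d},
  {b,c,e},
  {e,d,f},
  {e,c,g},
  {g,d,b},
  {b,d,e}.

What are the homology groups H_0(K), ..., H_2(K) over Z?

Fix the vertex order a < b < c < d < e < f < g and write every simplex with vertices in increasing order. Then dim K = 2 and the simplices of K are:

  0-simplices (7): a, b, c, d, e, f, g
  1-simplices (21): ab, ac, ad, ae, af, ag, bc, bd, be, bf, bg, cd, ce, cf, cg, de, df, dg, ef, eg, fg
  2-simplices (14): abc, abf, acd, adg, aef, aeg, bce, bde, bdg, bfg, cdf, ceg, cfg, def

Hence C_0 ≅ Z^7, C_1 ≅ Z^21, C_2 ≅ Z^14.

Boundary ∂_1: C_1 → C_0 sends each edge [p,q] (with p < q) to q − p.
This gives a 7×21 integer matrix of rank 6; reducing to Smith normal form yields diagonal entries (1,1,1,1,1,1).

The boundary map ∂_2: C_2 → C_1 sends each 2-simplex [p,q,r] to [q,r] − [p,r] + [p,q]. For instance
  ∂ceg = eg − cg + ce,
  ∂abc = bc − ac + ab.
The 21×14 boundary matrix has rank 13 and Smith normal form diag(1,1,1,1,1,1,1,1,1,1,1,1,1).

From H_k ≅ ker(∂_k) / im(∂_{k+1}) we obtain:

  H_0: rank C_0 − rank ∂_1 = 7 − 6 = 1, and the invariant factors of ∂_1 are all 1, so H_0 = Z.
  H_1: rank ker ∂_1 − rank ∂_2 = (21 − 6) − 13 = 2, and the invariant factors of ∂_2 are all 1, so H_1 = Z^2.
  H_2: rank ker ∂_2 − rank ∂_3 = (14 − 13) − 0 = 1, and there is no ∂_3, so H_2 = Z.

H_0 = Z,  H_1 = Z^2,  H_2 = Z.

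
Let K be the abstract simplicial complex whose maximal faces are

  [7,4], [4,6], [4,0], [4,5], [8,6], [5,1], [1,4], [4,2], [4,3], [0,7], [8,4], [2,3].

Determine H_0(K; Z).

Take the total order 0 < 1 < 2 < 3 < 4 < 5 < 6 < 7 < 8 on the vertex set. Then K (dimension 1) consists of the simplices:

  0-simplices (9): [0], [1], [2], [3], [4], [5], [6], [7], [8]
  1-simplices (12): [0,4], [0,7], [1,4], [1,5], [2,3], [2,4], [3,4], [4,5], [4,6], [4,7], [4,8], [6,8]

giving chain groups C_0 ≅ Z^9, C_1 ≅ Z^12.

Boundary ∂_1: C_1 → C_0 sends each edge [p,q] (with p < q) to q − p.
The 9×12 boundary matrix has rank 8 and Smith normal form diag(1,1,1,1,1,1,1,1).

Computing H_k = (kernel of ∂_k) / (image of ∂_{k+1}):

  H_0: rank C_0 − rank ∂_1 = 9 − 8 = 1, and the invariant factors of ∂_1 are all 1, so H_0 = Z.

(K is a triangulation of a wedge of 4 circles.)

H_0 = Z.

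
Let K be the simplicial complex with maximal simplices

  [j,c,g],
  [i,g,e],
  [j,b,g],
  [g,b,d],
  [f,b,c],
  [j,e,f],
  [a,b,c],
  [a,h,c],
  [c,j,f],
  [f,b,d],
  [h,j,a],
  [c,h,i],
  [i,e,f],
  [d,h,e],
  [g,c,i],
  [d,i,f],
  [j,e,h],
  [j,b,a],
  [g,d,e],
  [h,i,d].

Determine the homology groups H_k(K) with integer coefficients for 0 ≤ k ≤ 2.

Fix the vertex order a < b < c < d < e < f < g < h < i < j and write every simplex with vertices in increasing order. Then dim K = 2 and the simplices of K are:

  0-simplices (10): a, b, c, d, e, f, g, h, i, j
  1-simplices (30): ab, ac, ah, aj, bc, bd, bf, bg, bj, cf, cg, ch, ci, cj, de, df, dg, dh, di, ef, eg, eh, ei, ej, fi, fj, gi, gj, hi, hj
  2-simplices (20): abc, abj, ach, ahj, bcf, bdf, bdg, bgj, cfj, cgi, cgj, chi, deg, deh, dfi, dhi, efi, efj, egi, ehj

so the chain groups are C_0 ≅ Z^10, C_1 ≅ Z^30, C_2 ≅ Z^20.

∂_1: C_1 → C_0 is given by ∂[p,q] = [q] − [p]. For instance
  ∂df = f − d.
This gives a 10×30 integer matrix of rank 9; reducing to Smith normal form yields diagonal entries (1,1,1,1,1,1,1,1,1).

The boundary map ∂_2: C_2 → C_1 acts by ∂[p,q,r] = [q,r] − [p,r] + [p,q]. For instance
  ∂bgj = gj − bj + bg,
  ∂cfj = fj − cj + cf.
The resulting 30×20 matrix has rank 20, and its Smith normal form has invariant factors (1,1,1,1,1,1,1,1,1,1,1,1,1,1,1,1,1,1,1,2).

Computing H_k = (kernel of ∂_k) / (image of ∂_{k+1}):

  H_0: rank C_0 − rank ∂_1 = 10 − 9 = 1, and the invariant factors of ∂_1 are all 1, so H_0 ≅ Z.
  H_1: rank ker ∂_1 − rank ∂_2 = (30 − 9) − 20 = 1, and ∂_2 has invariant factor 2 > 1, so H_1 ≅ Z ⊕ Z_2.
  H_2: rank ker ∂_2 − rank ∂_3 = (20 − 20) − 0 = 0, and there is no ∂_3, so H_2 ≅ 0.

(K is a triangulation of the Klein bottle.)

H_0 ≅ Z,  H_1 ≅ Z ⊕ Z_2,  H_2 = 0.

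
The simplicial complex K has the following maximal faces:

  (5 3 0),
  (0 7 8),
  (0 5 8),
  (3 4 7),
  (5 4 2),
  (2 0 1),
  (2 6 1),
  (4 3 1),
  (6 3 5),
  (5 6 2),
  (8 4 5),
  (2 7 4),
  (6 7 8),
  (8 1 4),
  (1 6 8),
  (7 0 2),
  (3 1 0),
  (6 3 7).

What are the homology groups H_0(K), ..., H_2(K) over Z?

H_0 = Z,  H_1 = Z^2,  H_2 = Z.

Fix the vertex order 0 < 1 < 2 < 3 < 4 < 5 < 6 < 7 < 8 and write every simplex with vertices in increasing order. Then dim K = 2 and the simplices of K are:

  0-simplices (9): [0], [1], [2], [3], [4], [5], [6], [7], [8]
  1-simplices (27): (27 of them)
  2-simplices (18): [0,1,2], [0,1,3], [0,2,7], [0,3,5], [0,5,8], [0,7,8], [1,2,6], [1,3,4], [1,4,8], [1,6,8], [2,4,5], [2,4,7], [2,5,6], [3,4,7], [3,5,6], [3,6,7], [4,5,8], [6,7,8]

so the chain groups are C_0 ≅ Z^9, C_1 ≅ Z^27, C_2 ≅ Z^18.

∂_1: C_1 → C_0 sends each edge [p,q] (with p < q) to q − p. For instance
  ∂[1,2] = [2] − [1].
The 9×27 boundary matrix has rank 8 and Smith normal form diag(1,1,1,1,1,1,1,1).

∂_2: C_2 → C_1 acts by ∂[p,q,r] = [q,r] − [p,r] + [p,q]. For instance
  ∂[3,4,7] = [4,7] − [3,7] + [3,4],
  ∂[0,1,2] = [1,2] − [0,2] + [0,1].
The resulting 27×18 matrix has rank 17, and its Smith normal form has invariant factors (1,1,1,1,1,1,1,1,1,1,1,1,1,1,1,1,1).

Computing H_k = (kernel of ∂_k) / (image of ∂_{k+1}):

  H_0: rank C_0 − rank ∂_1 = 9 − 8 = 1, and the invariant factors of ∂_1 are all 1, so H_0 = Z.
  H_1: rank ker ∂_1 − rank ∂_2 = (27 − 8) − 17 = 2, and the invariant factors of ∂_2 are all 1, so H_1 = Z^2.
  H_2: rank ker ∂_2 − rank ∂_3 = (18 − 17) − 0 = 1, and there is no ∂_3, so H_2 = Z.

As a check, the Euler characteristic is 9 − 27 + 18 = 0, which agrees with 1 − 2 + 1 = 0.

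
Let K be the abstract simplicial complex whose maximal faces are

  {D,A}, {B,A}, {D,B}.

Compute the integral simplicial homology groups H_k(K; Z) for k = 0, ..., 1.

H_0 = Z,  H_1 = Z.

Fix the vertex order A < B < D and write every simplex with vertices in increasing order. Then dim K = 1 and the simplices of K are:

  0-simplices (3): A, B, D
  1-simplices (3): AB, AD, BD

so the chain groups are C_0 ≅ Z^3, C_1 ≅ Z^3.

∂_1: C_1 → C_0 sends each edge [p,q] (with p < q) to q − p. For instance
  ∂AB = B − A.
The 3×3 boundary matrix has rank 2 and Smith normal form diag(1,1).

From H_k ≅ ker(∂_k) / im(∂_{k+1}) we obtain:

  H_0: rank C_0 − rank ∂_1 = 3 − 2 = 1, and the invariant factors of ∂_1 are all 1, so H_0 = Z.
  H_1: rank ker ∂_1 − rank ∂_2 = (3 − 2) − 0 = 1, and there is no ∂_2, so H_1 = Z.

(K is a triangulation of the circle S^1.)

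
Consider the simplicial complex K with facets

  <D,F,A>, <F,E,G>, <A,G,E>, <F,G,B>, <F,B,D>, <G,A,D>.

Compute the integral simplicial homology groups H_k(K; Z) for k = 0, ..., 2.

H_0 = Z,  H_1 = Z,  H_2 = 0.

Fix the vertex order A < B < D < E < F < G and write every simplex with vertices in increasing order. Then dim K = 2 and the simplices of K are:

  0-simplices (6): A, B, D, E, F, G
  1-simplices (12): AD, AE, AF, AG, BD, BF, BG, DF, DG, EF, EG, FG
  2-simplices (6): ADF, ADG, AEG, BDF, BFG, EFG

giving chain groups C_0 ≅ Z^6, C_1 ≅ Z^12, C_2 ≅ Z^6.

∂_1: C_1 → C_0 sends each edge [p,q] (with p < q) to q − p. For instance
  ∂BG = G − B.
This gives a 6×12 integer matrix of rank 5; reducing to Smith normal form yields diagonal entries (1,1,1,1,1).

∂_2: C_2 → C_1 acts by ∂[p,q,r] = [q,r] − [p,r] + [p,q]. For instance
  ∂BDF = DF − BF + BD,
  ∂ADF = DF − AF + AD.
The resulting 12×6 matrix has rank 6, and its Smith normal form has invariant factors (1,1,1,1,1,1).

From H_k ≅ ker(∂_k) / im(∂_{k+1}) we obtain:

  H_0: rank C_0 − rank ∂_1 = 6 − 5 = 1, and the invariant factors of ∂_1 are all 1, so H_0 ≅ Z.
  H_1: rank ker ∂_1 − rank ∂_2 = (12 − 5) − 6 = 1, and the invariant factors of ∂_2 are all 1, so H_1 ≅ Z.
  H_2: rank ker ∂_2 − rank ∂_3 = (6 − 6) − 0 = 0, and there is no ∂_3, so H_2 ≅ 0.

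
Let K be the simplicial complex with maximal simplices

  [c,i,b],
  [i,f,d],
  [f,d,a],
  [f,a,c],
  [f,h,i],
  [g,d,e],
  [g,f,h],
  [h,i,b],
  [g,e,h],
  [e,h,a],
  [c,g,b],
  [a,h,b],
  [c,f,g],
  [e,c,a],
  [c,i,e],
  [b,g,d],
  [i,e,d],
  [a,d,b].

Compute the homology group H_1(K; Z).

H_1 = Z^2.

K has 9 vertices, 27 edges, 18 triangles.
rank ∂_1 = 8, rank ∂_2 = 17 ⇒ b_1 = 27 − 8 − 17 = 2; all invariant factors of ∂_2 are 1 so no torsion. So H_1 = Z^2.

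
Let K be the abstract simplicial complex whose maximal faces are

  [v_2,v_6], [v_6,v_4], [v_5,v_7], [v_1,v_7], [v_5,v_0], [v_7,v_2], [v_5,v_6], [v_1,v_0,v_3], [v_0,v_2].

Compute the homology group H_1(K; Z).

We work with the vertex ordering v_0 < v_1 < v_2 < v_3 < v_4 < v_5 < v_6 < v_7. The simplices of K, each written with vertices in increasing order, are:

  0-simplices (8): [v_0], [v_1], [v_2], [v_3], [v_4], [v_5], [v_6], [v_7]
  1-simplices (11): [v_0,v_1], [v_0,v_2], [v_0,v_3], [v_0,v_5], [v_1,v_3], [v_1,v_7], [v_2,v_6], [v_2,v_7], [v_4,v_6], [v_5,v_6], [v_5,v_7]
  2-simplices (1): [v_0,v_1,v_3]

giving chain groups C_0 ≅ Z^8, C_1 ≅ Z^11, C_2 ≅ Z^1.

The boundary map ∂_1: C_1 → C_0 sends each edge [p,q] (with p < q) to q − p. For instance
  ∂[v_0,v_3] = [v_3] − [v_0].
The 8×11 boundary matrix has rank 7 and Smith normal form diag(1,1,1,1,1,1,1).

∂_2: C_2 → C_1 maps a triangle to the signed sum of its edges. For instance
  ∂[v_0,v_1,v_3] = [v_1,v_3] − [v_0,v_3] + [v_0,v_1].
This gives a 11×1 integer matrix of rank 1; reducing to Smith normal form yields diagonal entries (1).

Computing H_k = (kernel of ∂_k) / (image of ∂_{k+1}):

  H_1: rank ker ∂_1 − rank ∂_2 = (11 − 7) − 1 = 3, and the invariant factors of ∂_2 are all 1, so H_1 = Z^3.

H_1 ≅ Z^3.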